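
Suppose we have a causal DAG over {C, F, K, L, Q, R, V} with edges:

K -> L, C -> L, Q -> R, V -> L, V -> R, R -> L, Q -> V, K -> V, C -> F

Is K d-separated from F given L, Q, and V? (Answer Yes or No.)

We examine all 4 paths between K and F:
  1. K → V → L ← C → F — V:chain[blocks]; L:collider[open]; C:fork[open] ⇒ blocked
  2. K → V ← Q → R → L ← C → F — V:collider[open]; Q:fork[blocks]; R:chain[open]; L:collider[open]; C:fork[open] ⇒ blocked
  3. K → V → R → L ← C → F — V:chain[blocks]; R:chain[open]; L:collider[open]; C:fork[open] ⇒ blocked
  4. K → L ← C → F — L:collider[open]; C:fork[open] ⇒ active
Since the path K → L ← C → F is active, K and F are not d-separated given {L, Q, V}.

No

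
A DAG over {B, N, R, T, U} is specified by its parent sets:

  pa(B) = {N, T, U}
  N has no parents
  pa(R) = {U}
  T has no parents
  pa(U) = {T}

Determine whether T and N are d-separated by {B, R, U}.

Enumerating the 2 paths from T to N and testing each for blocking by {B, R, U}:
Path 1: T → B ← N
  B is a collider and B is conditioned on, which opens it — no node blocks this path, so it is active.
Path 2: T → U → B ← N
  U is a chain here and U is conditioned on, so the path is blocked at U.
At least one path is unblocked, so d-separation fails.

No — T and N are not d-separated given {B, R, U}.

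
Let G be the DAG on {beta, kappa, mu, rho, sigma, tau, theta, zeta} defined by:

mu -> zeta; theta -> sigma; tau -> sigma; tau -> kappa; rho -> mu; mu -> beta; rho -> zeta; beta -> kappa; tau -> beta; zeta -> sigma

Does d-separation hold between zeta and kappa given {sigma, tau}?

6 paths connect zeta and kappa; each must be blocked for d-separation to hold:
Path 1: zeta ← mu → beta ← tau → kappa
  beta is a collider here and neither beta nor any of its descendants is conditioned on, so the collider stays closed — the path is blocked at beta.
Path 2: zeta ← mu → beta → kappa
  mu is a fork and mu is not conditioned on; beta is a chain and beta is not conditioned on — no node blocks this path, so it is active.
Path 3: zeta ← rho → mu → beta ← tau → kappa
  beta is a collider here and neither beta nor any of its descendants is conditioned on, so the collider stays closed — the path is blocked at beta.
Path 4: zeta ← rho → mu → beta → kappa
  rho is a fork and rho is not conditioned on; mu is a chain and mu is not conditioned on; beta is a chain and beta is not conditioned on — no node blocks this path, so it is active.
Path 5: zeta → sigma ← tau → beta → kappa
  tau is a fork here and tau is conditioned on, so the path is blocked at tau.
Path 6: zeta → sigma ← tau → kappa
  tau is a fork here and tau is conditioned on, so the path is blocked at tau.
At least one path is unblocked, so d-separation fails.

No — zeta and kappa are not d-separated given {sigma, tau}.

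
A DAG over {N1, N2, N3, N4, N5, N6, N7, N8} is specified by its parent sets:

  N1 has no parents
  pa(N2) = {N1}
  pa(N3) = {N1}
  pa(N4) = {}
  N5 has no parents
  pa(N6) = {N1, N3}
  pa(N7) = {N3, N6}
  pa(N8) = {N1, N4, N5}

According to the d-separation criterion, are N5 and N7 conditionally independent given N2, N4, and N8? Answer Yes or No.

No

4 paths connect N5 and N7; each must be blocked for d-separation to hold:
Path 1: N5 → N8 ← N1 → N3 → N6 → N7
  N8 is a collider and N8 is conditioned on, which opens it; N1 is a fork and N1 is not conditioned on; N3 is a chain and N3 is not conditioned on; N6 is a chain and N6 is not conditioned on — no node blocks this path, so it is active.
Path 2: N5 → N8 ← N1 → N3 → N7
  N8 is a collider and N8 is conditioned on, which opens it; N1 is a fork and N1 is not conditioned on; N3 is a chain and N3 is not conditioned on — no node blocks this path, so it is active.
Path 3: N5 → N8 ← N1 → N6 ← N3 → N7
  N6 is a collider here and neither N6 nor any of its descendants is conditioned on, so the collider stays closed — the path is blocked at N6.
Path 4: N5 → N8 ← N1 → N6 → N7
  N8 is a collider and N8 is conditioned on, which opens it; N1 is a fork and N1 is not conditioned on; N6 is a chain and N6 is not conditioned on — no node blocks this path, so it is active.
Because an active path exists, N5 and N7 are not d-separated.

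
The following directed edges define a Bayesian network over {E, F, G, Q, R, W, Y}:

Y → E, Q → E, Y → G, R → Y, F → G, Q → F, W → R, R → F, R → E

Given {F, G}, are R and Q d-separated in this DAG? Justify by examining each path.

No

Enumerating the 6 paths from R to Q and testing each for blocking by {F, G}:
  1. R → F ← Q — F:collider[open] ⇒ active
  2. R → F → G ← Y → E ← Q — F:chain[blocks]; G:collider[open]; Y:fork[open]; E:collider[blocks] ⇒ blocked
  3. R → Y → G ← F ← Q — Y:chain[open]; G:collider[open]; F:chain[blocks] ⇒ blocked
  4. R → Y → E ← Q — Y:chain[open]; E:collider[blocks] ⇒ blocked
  5. R → E ← Q — E:collider[blocks] ⇒ blocked
  6. R → E ← Y → G ← F ← Q — E:collider[blocks]; Y:fork[open]; G:collider[open]; F:chain[blocks] ⇒ blocked
Because an active path exists, R and Q are not d-separated.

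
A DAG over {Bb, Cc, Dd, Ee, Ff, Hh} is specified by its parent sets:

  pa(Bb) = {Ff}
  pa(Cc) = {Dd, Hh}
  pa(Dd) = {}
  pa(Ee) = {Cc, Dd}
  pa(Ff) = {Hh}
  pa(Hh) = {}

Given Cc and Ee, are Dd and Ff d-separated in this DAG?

No

There are 2 undirected paths between Dd and Ff; checking each against the conditioning set {Cc, Ee}:
Path 1: Dd → Ee ← Cc ← Hh → Ff
  Cc is a chain here and Cc is conditioned on, so the path is blocked at Cc.
Path 2: Dd → Cc ← Hh → Ff
  Cc is a collider and Cc is conditioned on, which opens it; Hh is a fork and Hh is not conditioned on — no node blocks this path, so it is active.
At least one path is unblocked, so d-separation fails.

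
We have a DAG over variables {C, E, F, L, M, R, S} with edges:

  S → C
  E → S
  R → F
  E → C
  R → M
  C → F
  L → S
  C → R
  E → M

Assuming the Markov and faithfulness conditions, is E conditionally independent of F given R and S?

No

6 paths connect E and F; each must be blocked for d-separation to hold:
Path 1: E → C → F
  C is a chain and C is not conditioned on — no node blocks this path, so it is active.
Path 2: E → C → R → F
  R is a chain here and R is conditioned on, so the path is blocked at R.
Path 3: E → M ← R ← C → F
  M is a collider here and neither M nor any of its descendants is conditioned on, so the collider stays closed — the path is blocked at M.
Path 4: E → M ← R → F
  M is a collider here and neither M nor any of its descendants is conditioned on, so the collider stays closed — the path is blocked at M.
Path 5: E → S → C → F
  S is a chain here and S is conditioned on, so the path is blocked at S.
Path 6: E → S → C → R → F
  S is a chain here and S is conditioned on, so the path is blocked at S.
Because an active path exists, E and F are not d-separated.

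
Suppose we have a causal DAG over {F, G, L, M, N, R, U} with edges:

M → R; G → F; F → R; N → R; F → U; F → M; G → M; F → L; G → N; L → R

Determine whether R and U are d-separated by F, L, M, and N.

Enumerating the 6 paths from R to U and testing each for blocking by {F, L, M, N}:
Path 1: R ← N ← G → M ← F → U
  N is a chain here and N is conditioned on, so the path is blocked at N.
Path 2: R ← N ← G → F → U
  N is a chain here and N is conditioned on, so the path is blocked at N.
Path 3: R ← M ← G → F → U
  M is a chain here and M is conditioned on, so the path is blocked at M.
Path 4: R ← M ← F → U
  M is a chain here and M is conditioned on, so the path is blocked at M.
Path 5: R ← L ← F → U
  L is a chain here and L is conditioned on, so the path is blocked at L.
Path 6: R ← F → U
  F is a fork here and F is conditioned on, so the path is blocked at F.
All paths are blocked; R ⊥ U | {F, L, M, N} holds.

Yes — R and U are d-separated given {F, L, M, N}.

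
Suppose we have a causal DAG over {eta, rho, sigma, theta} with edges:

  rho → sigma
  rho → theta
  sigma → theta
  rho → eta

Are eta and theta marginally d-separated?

No

2 paths connect eta and theta; each must be blocked for d-separation to hold:
Path 1: eta ← rho → theta
  rho is a fork and rho is not conditioned on — no node blocks this path, so it is active.
Path 2: eta ← rho → sigma → theta
  rho is a fork and rho is not conditioned on; sigma is a chain and sigma is not conditioned on — no node blocks this path, so it is active.
Because an active path exists, eta and theta are not d-separated.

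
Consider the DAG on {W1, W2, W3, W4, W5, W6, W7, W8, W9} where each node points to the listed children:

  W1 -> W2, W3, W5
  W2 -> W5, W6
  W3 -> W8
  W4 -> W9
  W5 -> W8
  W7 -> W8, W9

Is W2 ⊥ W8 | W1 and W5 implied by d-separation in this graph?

Yes

There are 4 undirected paths between W2 and W8; checking each against the conditioning set {W1, W5}:
  1. W2 → W5 → W8 — W5:chain[blocks] ⇒ blocked
  2. W2 → W5 ← W1 → W3 → W8 — W5:collider[open]; W1:fork[blocks]; W3:chain[open] ⇒ blocked
  3. W2 ← W1 → W5 → W8 — W1:fork[blocks]; W5:chain[blocks] ⇒ blocked
  4. W2 ← W1 → W3 → W8 — W1:fork[blocks]; W3:chain[open] ⇒ blocked
Since every path is blocked, d-separation holds.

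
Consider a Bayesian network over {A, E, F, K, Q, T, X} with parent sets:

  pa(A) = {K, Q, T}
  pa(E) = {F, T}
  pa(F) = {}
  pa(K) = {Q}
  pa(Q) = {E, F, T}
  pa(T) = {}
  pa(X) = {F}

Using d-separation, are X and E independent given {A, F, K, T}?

Yes — X and E are d-separated given {A, F, K, T}.

Enumerating the 5 paths from X to E and testing each for blocking by {A, F, K, T}:
Path 1: X ← F → E
  F is a fork here and F is conditioned on, so the path is blocked at F.
Path 2: X ← F → Q ← E
  F is a fork here and F is conditioned on, so the path is blocked at F.
Path 3: X ← F → Q ← T → E
  F is a fork here and F is conditioned on, so the path is blocked at F.
Path 4: X ← F → Q → K → A ← T → E
  F is a fork here and F is conditioned on, so the path is blocked at F.
Path 5: X ← F → Q → A ← T → E
  F is a fork here and F is conditioned on, so the path is blocked at F.
Since every path is blocked, d-separation holds.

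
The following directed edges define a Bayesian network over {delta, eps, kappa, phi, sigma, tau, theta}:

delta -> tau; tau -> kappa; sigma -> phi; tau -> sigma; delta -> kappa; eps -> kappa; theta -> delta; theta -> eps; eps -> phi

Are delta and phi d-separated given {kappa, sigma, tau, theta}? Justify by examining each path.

We examine all 6 paths between delta and phi:
Path 1: delta → kappa ← eps → phi
  kappa is a collider and kappa is conditioned on, which opens it; eps is a fork and eps is not conditioned on — no node blocks this path, so it is active.
Path 2: delta → kappa ← tau → sigma → phi
  tau is a fork here and tau is conditioned on, so the path is blocked at tau.
Path 3: delta → tau → kappa ← eps → phi
  tau is a chain here and tau is conditioned on, so the path is blocked at tau.
Path 4: delta → tau → sigma → phi
  tau is a chain here and tau is conditioned on, so the path is blocked at tau.
Path 5: delta ← theta → eps → kappa ← tau → sigma → phi
  theta is a fork here and theta is conditioned on, so the path is blocked at theta.
Path 6: delta ← theta → eps → phi
  theta is a fork here and theta is conditioned on, so the path is blocked at theta.
At least one path is unblocked, so d-separation fails.

No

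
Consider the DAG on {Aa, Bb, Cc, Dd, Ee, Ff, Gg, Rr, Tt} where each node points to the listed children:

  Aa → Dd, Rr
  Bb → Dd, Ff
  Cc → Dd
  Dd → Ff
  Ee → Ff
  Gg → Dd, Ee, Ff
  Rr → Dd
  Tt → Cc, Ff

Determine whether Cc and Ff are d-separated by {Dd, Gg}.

No

We examine all 5 paths between Cc and Ff:
Path 1: Cc ← Tt → Ff
  Tt is a fork and Tt is not conditioned on — no node blocks this path, so it is active.
Path 2: Cc → Dd → Ff
  Dd is a chain here and Dd is conditioned on, so the path is blocked at Dd.
Path 3: Cc → Dd ← Gg → Ff
  Gg is a fork here and Gg is conditioned on, so the path is blocked at Gg.
Path 4: Cc → Dd ← Gg → Ee → Ff
  Gg is a fork here and Gg is conditioned on, so the path is blocked at Gg.
Path 5: Cc → Dd ← Bb → Ff
  Dd is a collider and Dd is conditioned on, which opens it; Bb is a fork and Bb is not conditioned on — no node blocks this path, so it is active.
Because an active path exists, Cc and Ff are not d-separated.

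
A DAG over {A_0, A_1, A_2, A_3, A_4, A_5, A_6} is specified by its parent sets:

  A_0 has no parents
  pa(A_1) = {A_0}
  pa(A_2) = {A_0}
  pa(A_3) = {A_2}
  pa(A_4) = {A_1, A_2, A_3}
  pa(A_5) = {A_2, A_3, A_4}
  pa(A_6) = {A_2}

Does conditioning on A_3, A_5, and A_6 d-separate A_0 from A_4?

No

There are 6 undirected paths between A_0 and A_4; checking each against the conditioning set {A_3, A_5, A_6}:
Path 1: A_0 → A_2 → A_4
  A_2 is a chain and A_2 is not conditioned on — no node blocks this path, so it is active.
Path 2: A_0 → A_2 → A_3 → A_4
  A_3 is a chain here and A_3 is conditioned on, so the path is blocked at A_3.
Path 3: A_0 → A_2 → A_3 → A_5 ← A_4
  A_3 is a chain here and A_3 is conditioned on, so the path is blocked at A_3.
Path 4: A_0 → A_2 → A_5 ← A_4
  A_2 is a chain and A_2 is not conditioned on; A_5 is a collider and A_5 is conditioned on, which opens it — no node blocks this path, so it is active.
Path 5: A_0 → A_2 → A_5 ← A_3 → A_4
  A_3 is a fork here and A_3 is conditioned on, so the path is blocked at A_3.
Path 6: A_0 → A_1 → A_4
  A_1 is a chain and A_1 is not conditioned on — no node blocks this path, so it is active.
Because an active path exists, A_0 and A_4 are not d-separated.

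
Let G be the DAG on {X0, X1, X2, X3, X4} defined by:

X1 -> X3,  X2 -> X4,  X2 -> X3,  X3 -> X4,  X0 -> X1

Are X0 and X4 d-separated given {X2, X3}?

2 paths connect X0 and X4; each must be blocked for d-separation to hold:
Path 1: X0 → X1 → X3 → X4
  X3 is a chain here and X3 is conditioned on, so the path is blocked at X3.
Path 2: X0 → X1 → X3 ← X2 → X4
  X2 is a fork here and X2 is conditioned on, so the path is blocked at X2.
Every path is blocked, so X0 and X4 are d-separated given {X2, X3}.

Yes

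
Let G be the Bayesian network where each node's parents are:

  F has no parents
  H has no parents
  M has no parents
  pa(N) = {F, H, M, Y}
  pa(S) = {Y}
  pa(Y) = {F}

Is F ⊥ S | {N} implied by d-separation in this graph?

We examine all 2 paths between F and S:
Path 1: F → N ← Y → S
  N is a collider and N is conditioned on, which opens it; Y is a fork and Y is not conditioned on — no node blocks this path, so it is active.
Path 2: F → Y → S
  Y is a chain and Y is not conditioned on — no node blocks this path, so it is active.
At least one path is unblocked, so d-separation fails.

No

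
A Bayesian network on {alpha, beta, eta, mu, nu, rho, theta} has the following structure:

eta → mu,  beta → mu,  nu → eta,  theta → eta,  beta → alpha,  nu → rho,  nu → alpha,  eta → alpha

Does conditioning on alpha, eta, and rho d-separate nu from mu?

There are 4 undirected paths between nu and mu; checking each against the conditioning set {alpha, eta, rho}:
Path 1: nu → alpha ← eta → mu
  eta is a fork here and eta is conditioned on, so the path is blocked at eta.
Path 2: nu → alpha ← beta → mu
  alpha is a collider and alpha is conditioned on, which opens it; beta is a fork and beta is not conditioned on — no node blocks this path, so it is active.
Path 3: nu → eta → alpha ← beta → mu
  eta is a chain here and eta is conditioned on, so the path is blocked at eta.
Path 4: nu → eta → mu
  eta is a chain here and eta is conditioned on, so the path is blocked at eta.
Because an active path exists, nu and mu are not d-separated.

No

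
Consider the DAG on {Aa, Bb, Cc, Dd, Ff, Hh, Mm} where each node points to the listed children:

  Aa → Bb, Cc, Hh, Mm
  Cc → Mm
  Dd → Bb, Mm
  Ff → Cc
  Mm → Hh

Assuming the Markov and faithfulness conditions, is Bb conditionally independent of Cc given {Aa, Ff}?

Yes

6 paths connect Bb and Cc; each must be blocked for d-separation to hold:
Path 1: Bb ← Aa → Mm ← Cc
  Aa is a fork here and Aa is conditioned on, so the path is blocked at Aa.
Path 2: Bb ← Aa → Cc
  Aa is a fork here and Aa is conditioned on, so the path is blocked at Aa.
Path 3: Bb ← Aa → Hh ← Mm ← Cc
  Aa is a fork here and Aa is conditioned on, so the path is blocked at Aa.
Path 4: Bb ← Dd → Mm ← Cc
  Mm is a collider here and neither Mm nor any of its descendants is conditioned on, so the collider stays closed — the path is blocked at Mm.
Path 5: Bb ← Dd → Mm → Hh ← Aa → Cc
  Hh is a collider here and neither Hh nor any of its descendants is conditioned on, so the collider stays closed — the path is blocked at Hh.
Path 6: Bb ← Dd → Mm ← Aa → Cc
  Mm is a collider here and neither Mm nor any of its descendants is conditioned on, so the collider stays closed — the path is blocked at Mm.
Since every path is blocked, d-separation holds.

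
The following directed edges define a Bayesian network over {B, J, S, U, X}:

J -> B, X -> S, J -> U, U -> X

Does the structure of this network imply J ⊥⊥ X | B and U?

The only undirected path from J to X is:
Path 1: J → U → X
  U is a chain here and U is conditioned on, so the path is blocked at U.
Since every path is blocked, d-separation holds.

Yes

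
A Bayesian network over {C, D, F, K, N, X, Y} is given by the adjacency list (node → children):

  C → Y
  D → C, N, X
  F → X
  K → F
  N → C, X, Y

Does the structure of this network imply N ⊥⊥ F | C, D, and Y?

There are 4 undirected paths between N and F; checking each against the conditioning set {C, D, Y}:
Path 1: N → C ← D → X ← F
  D is a fork here and D is conditioned on, so the path is blocked at D.
Path 2: N → X ← F
  X is a collider here and neither X nor any of its descendants is conditioned on, so the collider stays closed — the path is blocked at X.
Path 3: N ← D → X ← F
  D is a fork here and D is conditioned on, so the path is blocked at D.
Path 4: N → Y ← C ← D → X ← F
  C is a chain here and C is conditioned on, so the path is blocked at C.
All paths are blocked; N ⊥ F | {C, D, Y} holds.

Yes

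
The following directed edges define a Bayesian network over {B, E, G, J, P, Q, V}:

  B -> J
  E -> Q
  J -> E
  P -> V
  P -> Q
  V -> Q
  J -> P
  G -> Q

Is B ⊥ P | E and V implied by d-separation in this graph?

No

We examine all 3 paths between B and P:
Path 1: B → J → E → Q ← P
  E is a chain here and E is conditioned on, so the path is blocked at E.
Path 2: B → J → E → Q ← V ← P
  E is a chain here and E is conditioned on, so the path is blocked at E.
Path 3: B → J → P
  J is a chain and J is not conditioned on — no node blocks this path, so it is active.
At least one path is unblocked, so d-separation fails.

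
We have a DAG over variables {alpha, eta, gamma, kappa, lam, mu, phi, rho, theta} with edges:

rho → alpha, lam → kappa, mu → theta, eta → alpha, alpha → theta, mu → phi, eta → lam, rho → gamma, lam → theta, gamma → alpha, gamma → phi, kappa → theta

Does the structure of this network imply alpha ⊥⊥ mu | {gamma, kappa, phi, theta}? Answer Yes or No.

No — alpha and mu are not d-separated given {gamma, kappa, phi, theta}.

We examine all 5 paths between alpha and mu:
Path 1: alpha → theta ← mu
  theta is a collider and theta is conditioned on, which opens it — no node blocks this path, so it is active.
Path 2: alpha ← gamma → phi ← mu
  gamma is a fork here and gamma is conditioned on, so the path is blocked at gamma.
Path 3: alpha ← eta → lam → theta ← mu
  eta is a fork and eta is not conditioned on; lam is a chain and lam is not conditioned on; theta is a collider and theta is conditioned on, which opens it — no node blocks this path, so it is active.
Path 4: alpha ← eta → lam → kappa → theta ← mu
  kappa is a chain here and kappa is conditioned on, so the path is blocked at kappa.
Path 5: alpha ← rho → gamma → phi ← mu
  gamma is a chain here and gamma is conditioned on, so the path is blocked at gamma.
Because an active path exists, alpha and mu are not d-separated.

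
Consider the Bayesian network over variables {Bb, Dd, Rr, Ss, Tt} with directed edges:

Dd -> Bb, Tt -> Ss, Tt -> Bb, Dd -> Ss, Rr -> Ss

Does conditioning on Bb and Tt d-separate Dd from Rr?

We examine all 2 paths between Dd and Rr:
Path 1: Dd → Bb ← Tt → Ss ← Rr
  Tt is a fork here and Tt is conditioned on, so the path is blocked at Tt.
Path 2: Dd → Ss ← Rr
  Ss is a collider here and neither Ss nor any of its descendants is conditioned on, so the collider stays closed — the path is blocked at Ss.
Since every path is blocked, d-separation holds.

Yes — Dd and Rr are d-separated given {Bb, Tt}.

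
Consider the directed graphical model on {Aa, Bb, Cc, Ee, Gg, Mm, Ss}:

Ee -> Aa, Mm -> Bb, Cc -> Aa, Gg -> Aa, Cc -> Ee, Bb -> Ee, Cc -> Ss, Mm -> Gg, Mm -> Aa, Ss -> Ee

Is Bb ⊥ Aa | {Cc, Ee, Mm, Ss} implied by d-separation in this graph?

Enumerating the 5 paths from Bb to Aa and testing each for blocking by {Cc, Ee, Mm, Ss}:
Path 1: Bb ← Mm → Aa
  Mm is a fork here and Mm is conditioned on, so the path is blocked at Mm.
Path 2: Bb ← Mm → Gg → Aa
  Mm is a fork here and Mm is conditioned on, so the path is blocked at Mm.
Path 3: Bb → Ee ← Ss ← Cc → Aa
  Ss is a chain here and Ss is conditioned on, so the path is blocked at Ss.
Path 4: Bb → Ee → Aa
  Ee is a chain here and Ee is conditioned on, so the path is blocked at Ee.
Path 5: Bb → Ee ← Cc → Aa
  Cc is a fork here and Cc is conditioned on, so the path is blocked at Cc.
Since every path is blocked, d-separation holds.

Yes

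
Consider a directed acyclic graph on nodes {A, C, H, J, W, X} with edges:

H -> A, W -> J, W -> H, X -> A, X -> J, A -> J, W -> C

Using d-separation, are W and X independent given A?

No

We examine all 4 paths between W and X:
Path 1: W → J ← A ← X
  J is a collider here and neither J nor any of its descendants is conditioned on, so the collider stays closed — the path is blocked at J.
Path 2: W → J ← X
  J is a collider here and neither J nor any of its descendants is conditioned on, so the collider stays closed — the path is blocked at J.
Path 3: W → H → A → J ← X
  A is a chain here and A is conditioned on, so the path is blocked at A.
Path 4: W → H → A ← X
  H is a chain and H is not conditioned on; A is a collider and A is conditioned on, which opens it — no node blocks this path, so it is active.
Because an active path exists, W and X are not d-separated.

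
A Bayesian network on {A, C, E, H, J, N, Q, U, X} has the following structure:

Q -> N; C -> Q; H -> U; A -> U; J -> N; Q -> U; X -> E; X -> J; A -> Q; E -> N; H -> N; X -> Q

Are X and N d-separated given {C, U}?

No

We examine all 5 paths between X and N:
  1. X → J → N — J:chain[open] ⇒ active
  2. X → Q → U ← H → N — Q:chain[open]; U:collider[open]; H:fork[open] ⇒ active
  3. X → Q ← A → U ← H → N — Q:collider[open]; A:fork[open]; U:collider[open]; H:fork[open] ⇒ active
  4. X → Q → N — Q:chain[open] ⇒ active
  5. X → E → N — E:chain[open] ⇒ active
Since the path X → J → N is active, X and N are not d-separated given {C, U}.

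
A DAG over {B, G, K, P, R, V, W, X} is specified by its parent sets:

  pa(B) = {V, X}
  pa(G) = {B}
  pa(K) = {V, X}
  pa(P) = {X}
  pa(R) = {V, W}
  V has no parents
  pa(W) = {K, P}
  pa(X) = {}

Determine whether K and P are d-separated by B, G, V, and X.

Enumerating the 6 paths from K to P and testing each for blocking by {B, G, V, X}:
Path 1: K ← V → R ← W ← P
  V is a fork here and V is conditioned on, so the path is blocked at V.
Path 2: K ← V → B ← X → P
  V is a fork here and V is conditioned on, so the path is blocked at V.
Path 3: K → W → R ← V → B ← X → P
  R is a collider here and neither R nor any of its descendants is conditioned on, so the collider stays closed — the path is blocked at R.
Path 4: K → W ← P
  W is a collider here and neither W nor any of its descendants is conditioned on, so the collider stays closed — the path is blocked at W.
Path 5: K ← X → B ← V → R ← W ← P
  X is a fork here and X is conditioned on, so the path is blocked at X.
Path 6: K ← X → P
  X is a fork here and X is conditioned on, so the path is blocked at X.
Every path is blocked, so K and P are d-separated given {B, G, V, X}.

Yes — K and P are d-separated given {B, G, V, X}.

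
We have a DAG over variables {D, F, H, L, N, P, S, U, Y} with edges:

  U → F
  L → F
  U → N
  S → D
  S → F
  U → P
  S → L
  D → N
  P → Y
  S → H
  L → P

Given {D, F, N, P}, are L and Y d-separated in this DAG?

Yes

There are 5 undirected paths between L and Y; checking each against the conditioning set {D, F, N, P}:
Path 1: L ← S → D → N ← U → P → Y
  D is a chain here and D is conditioned on, so the path is blocked at D.
Path 2: L ← S → F ← U → P → Y
  P is a chain here and P is conditioned on, so the path is blocked at P.
Path 3: L → F ← S → D → N ← U → P → Y
  D is a chain here and D is conditioned on, so the path is blocked at D.
Path 4: L → F ← U → P → Y
  P is a chain here and P is conditioned on, so the path is blocked at P.
Path 5: L → P → Y
  P is a chain here and P is conditioned on, so the path is blocked at P.
All paths are blocked; L ⊥ Y | {D, F, N, P} holds.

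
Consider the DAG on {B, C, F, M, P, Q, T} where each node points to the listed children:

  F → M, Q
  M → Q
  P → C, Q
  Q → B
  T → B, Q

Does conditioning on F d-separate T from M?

Enumerating the 4 paths from T to M and testing each for blocking by {F}:
Path 1: T → Q ← F → M
  Q is a collider here and neither Q nor any of its descendants is conditioned on, so the collider stays closed — the path is blocked at Q.
Path 2: T → Q ← M
  Q is a collider here and neither Q nor any of its descendants is conditioned on, so the collider stays closed — the path is blocked at Q.
Path 3: T → B ← Q ← F → M
  B is a collider here and neither B nor any of its descendants is conditioned on, so the collider stays closed — the path is blocked at B.
Path 4: T → B ← Q ← M
  B is a collider here and neither B nor any of its descendants is conditioned on, so the collider stays closed — the path is blocked at B.
Since every path is blocked, d-separation holds.

Yes — T and M are d-separated given {F}.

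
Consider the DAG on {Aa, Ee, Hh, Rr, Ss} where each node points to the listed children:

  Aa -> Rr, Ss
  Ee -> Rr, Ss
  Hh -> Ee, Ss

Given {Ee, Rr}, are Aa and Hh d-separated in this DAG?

Yes — Aa and Hh are d-separated given {Ee, Rr}.

Enumerating the 4 paths from Aa to Hh and testing each for blocking by {Ee, Rr}:
  1. Aa → Rr ← Ee ← Hh — Rr:collider[open]; Ee:chain[blocks] ⇒ blocked
  2. Aa → Rr ← Ee → Ss ← Hh — Rr:collider[open]; Ee:fork[blocks]; Ss:collider[blocks] ⇒ blocked
  3. Aa → Ss ← Hh — Ss:collider[blocks] ⇒ blocked
  4. Aa → Ss ← Ee ← Hh — Ss:collider[blocks]; Ee:chain[blocks] ⇒ blocked
All paths are blocked; Aa ⊥ Hh | {Ee, Rr} holds.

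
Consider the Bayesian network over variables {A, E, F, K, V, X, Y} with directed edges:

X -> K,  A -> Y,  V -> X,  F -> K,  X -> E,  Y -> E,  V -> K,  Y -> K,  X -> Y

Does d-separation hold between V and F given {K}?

Enumerating the 4 paths from V to F and testing each for blocking by {K}:
Path 1: V → X → E ← Y → K ← F
  E is a collider here and neither E nor any of its descendants is conditioned on, so the collider stays closed — the path is blocked at E.
Path 2: V → X → K ← F
  X is a chain and X is not conditioned on; K is a collider and K is conditioned on, which opens it — no node blocks this path, so it is active.
Path 3: V → X → Y → K ← F
  X is a chain and X is not conditioned on; Y is a chain and Y is not conditioned on; K is a collider and K is conditioned on, which opens it — no node blocks this path, so it is active.
Path 4: V → K ← F
  K is a collider and K is conditioned on, which opens it — no node blocks this path, so it is active.
Since the path V → X → K ← F is active, V and F are not d-separated given {K}.

No — V and F are not d-separated given {K}.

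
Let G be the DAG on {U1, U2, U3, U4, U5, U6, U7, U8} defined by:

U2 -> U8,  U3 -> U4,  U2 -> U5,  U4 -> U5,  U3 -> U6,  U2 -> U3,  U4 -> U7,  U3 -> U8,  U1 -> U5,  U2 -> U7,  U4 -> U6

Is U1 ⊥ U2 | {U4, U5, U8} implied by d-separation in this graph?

6 paths connect U1 and U2; each must be blocked for d-separation to hold:
  1. U1 → U5 ← U4 ← U3 → U8 ← U2 — U5:collider[open]; U4:chain[blocks]; U3:fork[open]; U8:collider[open] ⇒ blocked
  2. U1 → U5 ← U4 ← U3 ← U2 — U5:collider[open]; U4:chain[blocks]; U3:chain[open] ⇒ blocked
  3. U1 → U5 ← U4 → U7 ← U2 — U5:collider[open]; U4:fork[blocks]; U7:collider[blocks] ⇒ blocked
  4. U1 → U5 ← U4 → U6 ← U3 → U8 ← U2 — U5:collider[open]; U4:fork[blocks]; U6:collider[blocks]; U3:fork[open]; U8:collider[open] ⇒ blocked
  5. U1 → U5 ← U4 → U6 ← U3 ← U2 — U5:collider[open]; U4:fork[blocks]; U6:collider[blocks]; U3:chain[open] ⇒ blocked
  6. U1 → U5 ← U2 — U5:collider[open] ⇒ active
Because an active path exists, U1 and U2 are not d-separated.

No — U1 and U2 are not d-separated given {U4, U5, U8}.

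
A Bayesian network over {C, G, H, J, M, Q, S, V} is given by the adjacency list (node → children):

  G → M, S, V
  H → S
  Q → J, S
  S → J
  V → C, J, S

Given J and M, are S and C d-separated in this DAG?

No

4 paths connect S and C; each must be blocked for d-separation to hold:
  1. S → J ← V → C — J:collider[open]; V:fork[open] ⇒ active
  2. S ← V → C — V:fork[open] ⇒ active
  3. S ← Q → J ← V → C — Q:fork[open]; J:collider[open]; V:fork[open] ⇒ active
  4. S ← G → V → C — G:fork[open]; V:chain[open] ⇒ active
Because an active path exists, S and C are not d-separated.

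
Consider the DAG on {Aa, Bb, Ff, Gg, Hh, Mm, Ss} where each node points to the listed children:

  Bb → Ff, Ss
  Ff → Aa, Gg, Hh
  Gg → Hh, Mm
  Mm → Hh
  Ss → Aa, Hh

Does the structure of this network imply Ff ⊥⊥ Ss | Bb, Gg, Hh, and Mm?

There are 5 undirected paths between Ff and Ss; checking each against the conditioning set {Bb, Gg, Hh, Mm}:
  1. Ff → Hh ← Ss — Hh:collider[open] ⇒ active
  2. Ff → Aa ← Ss — Aa:collider[blocks] ⇒ blocked
  3. Ff ← Bb → Ss — Bb:fork[blocks] ⇒ blocked
  4. Ff → Gg → Mm → Hh ← Ss — Gg:chain[blocks]; Mm:chain[blocks]; Hh:collider[open] ⇒ blocked
  5. Ff → Gg → Hh ← Ss — Gg:chain[blocks]; Hh:collider[open] ⇒ blocked
At least one path is unblocked, so d-separation fails.

No — Ff and Ss are not d-separated given {Bb, Gg, Hh, Mm}.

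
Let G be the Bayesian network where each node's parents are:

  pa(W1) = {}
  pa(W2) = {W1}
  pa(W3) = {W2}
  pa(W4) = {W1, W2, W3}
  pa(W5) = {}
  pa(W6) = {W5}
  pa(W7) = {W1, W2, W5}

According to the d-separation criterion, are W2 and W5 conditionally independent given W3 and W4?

Yes

4 paths connect W2 and W5; each must be blocked for d-separation to hold:
Path 1: W2 → W3 → W4 ← W1 → W7 ← W5
  W3 is a chain here and W3 is conditioned on, so the path is blocked at W3.
Path 2: W2 → W7 ← W5
  W7 is a collider here and neither W7 nor any of its descendants is conditioned on, so the collider stays closed — the path is blocked at W7.
Path 3: W2 → W4 ← W1 → W7 ← W5
  W7 is a collider here and neither W7 nor any of its descendants is conditioned on, so the collider stays closed — the path is blocked at W7.
Path 4: W2 ← W1 → W7 ← W5
  W7 is a collider here and neither W7 nor any of its descendants is conditioned on, so the collider stays closed — the path is blocked at W7.
All paths are blocked; W2 ⊥ W5 | {W3, W4} holds.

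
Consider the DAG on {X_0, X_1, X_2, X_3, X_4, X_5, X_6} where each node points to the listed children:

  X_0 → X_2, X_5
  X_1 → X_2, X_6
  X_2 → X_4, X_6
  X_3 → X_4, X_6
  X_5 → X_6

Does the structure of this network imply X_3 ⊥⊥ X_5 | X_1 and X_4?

No

We examine all 6 paths between X_3 and X_5:
  1. X_3 → X_6 ← X_1 → X_2 ← X_0 → X_5 — X_6:collider[blocks]; X_1:fork[blocks]; X_2:collider[open]; X_0:fork[open] ⇒ blocked
  2. X_3 → X_6 ← X_5 — X_6:collider[blocks] ⇒ blocked
  3. X_3 → X_6 ← X_2 ← X_0 → X_5 — X_6:collider[blocks]; X_2:chain[open]; X_0:fork[open] ⇒ blocked
  4. X_3 → X_4 ← X_2 ← X_1 → X_6 ← X_5 — X_4:collider[open]; X_2:chain[open]; X_1:fork[blocks]; X_6:collider[blocks] ⇒ blocked
  5. X_3 → X_4 ← X_2 → X_6 ← X_5 — X_4:collider[open]; X_2:fork[open]; X_6:collider[blocks] ⇒ blocked
  6. X_3 → X_4 ← X_2 ← X_0 → X_5 — X_4:collider[open]; X_2:chain[open]; X_0:fork[open] ⇒ active
Because an active path exists, X_3 and X_5 are not d-separated.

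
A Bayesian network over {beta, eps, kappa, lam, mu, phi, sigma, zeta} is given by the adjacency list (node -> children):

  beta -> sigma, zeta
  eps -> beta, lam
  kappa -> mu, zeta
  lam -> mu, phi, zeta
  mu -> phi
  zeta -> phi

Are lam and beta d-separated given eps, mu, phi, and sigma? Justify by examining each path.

Enumerating the 6 paths from lam to beta and testing each for blocking by {eps, mu, phi, sigma}:
  1. lam → mu ← kappa → zeta ← beta — mu:collider[open]; kappa:fork[open]; zeta:collider[open] ⇒ active
  2. lam → mu → phi ← zeta ← beta — mu:chain[blocks]; phi:collider[open]; zeta:chain[open] ⇒ blocked
  3. lam → zeta ← beta — zeta:collider[open] ⇒ active
  4. lam ← eps → beta — eps:fork[blocks] ⇒ blocked
  5. lam → phi ← mu ← kappa → zeta ← beta — phi:collider[open]; mu:chain[blocks]; kappa:fork[open]; zeta:collider[open] ⇒ blocked
  6. lam → phi ← zeta ← beta — phi:collider[open]; zeta:chain[open] ⇒ active
Because an active path exists, lam and beta are not d-separated.

No — lam and beta are not d-separated given {eps, mu, phi, sigma}.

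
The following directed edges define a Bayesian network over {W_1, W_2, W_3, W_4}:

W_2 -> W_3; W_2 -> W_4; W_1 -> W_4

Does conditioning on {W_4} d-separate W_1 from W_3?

No

Only one path connects W_1 and W_3:
  1. W_1 → W_4 ← W_2 → W_3 — W_4:collider[open]; W_2:fork[open] ⇒ active
At least one path is unblocked, so d-separation fails.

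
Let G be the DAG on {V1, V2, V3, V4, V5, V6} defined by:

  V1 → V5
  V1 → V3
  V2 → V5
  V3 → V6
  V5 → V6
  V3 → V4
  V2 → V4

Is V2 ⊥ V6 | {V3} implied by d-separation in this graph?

We examine all 4 paths between V2 and V6:
Path 1: V2 → V4 ← V3 → V6
  V4 is a collider here and neither V4 nor any of its descendants is conditioned on, so the collider stays closed — the path is blocked at V4.
Path 2: V2 → V4 ← V3 ← V1 → V5 → V6
  V4 is a collider here and neither V4 nor any of its descendants is conditioned on, so the collider stays closed — the path is blocked at V4.
Path 3: V2 → V5 → V6
  V5 is a chain and V5 is not conditioned on — no node blocks this path, so it is active.
Path 4: V2 → V5 ← V1 → V3 → V6
  V5 is a collider here and neither V5 nor any of its descendants is conditioned on, so the collider stays closed — the path is blocked at V5.
At least one path is unblocked, so d-separation fails.

No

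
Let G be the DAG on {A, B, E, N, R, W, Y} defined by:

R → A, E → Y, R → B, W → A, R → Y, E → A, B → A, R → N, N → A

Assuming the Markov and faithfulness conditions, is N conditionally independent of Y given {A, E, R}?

6 paths connect N and Y; each must be blocked for d-separation to hold:
  1. N ← R → A ← E → Y — R:fork[blocks]; A:collider[open]; E:fork[blocks] ⇒ blocked
  2. N ← R → B → A ← E → Y — R:fork[blocks]; B:chain[open]; A:collider[open]; E:fork[blocks] ⇒ blocked
  3. N ← R → Y — R:fork[blocks] ⇒ blocked
  4. N → A ← R → Y — A:collider[open]; R:fork[blocks] ⇒ blocked
  5. N → A ← B ← R → Y — A:collider[open]; B:chain[open]; R:fork[blocks] ⇒ blocked
  6. N → A ← E → Y — A:collider[open]; E:fork[blocks] ⇒ blocked
All paths are blocked; N ⊥ Y | {A, E, R} holds.

Yes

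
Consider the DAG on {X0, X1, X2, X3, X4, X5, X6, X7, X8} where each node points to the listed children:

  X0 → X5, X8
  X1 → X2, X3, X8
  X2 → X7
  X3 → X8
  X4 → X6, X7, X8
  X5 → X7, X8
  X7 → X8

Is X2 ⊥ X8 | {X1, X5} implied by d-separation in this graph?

No

There are 6 undirected paths between X2 and X8; checking each against the conditioning set {X1, X5}:
Path 1: X2 → X7 ← X4 → X8
  X7 is a collider here and neither X7 nor any of its descendants is conditioned on, so the collider stays closed — the path is blocked at X7.
Path 2: X2 → X7 ← X5 ← X0 → X8
  X7 is a collider here and neither X7 nor any of its descendants is conditioned on, so the collider stays closed — the path is blocked at X7.
Path 3: X2 → X7 ← X5 → X8
  X7 is a collider here and neither X7 nor any of its descendants is conditioned on, so the collider stays closed — the path is blocked at X7.
Path 4: X2 → X7 → X8
  X7 is a chain and X7 is not conditioned on — no node blocks this path, so it is active.
Path 5: X2 ← X1 → X3 → X8
  X1 is a fork here and X1 is conditioned on, so the path is blocked at X1.
Path 6: X2 ← X1 → X8
  X1 is a fork here and X1 is conditioned on, so the path is blocked at X1.
Since the path X2 → X7 → X8 is active, X2 and X8 are not d-separated given {X1, X5}.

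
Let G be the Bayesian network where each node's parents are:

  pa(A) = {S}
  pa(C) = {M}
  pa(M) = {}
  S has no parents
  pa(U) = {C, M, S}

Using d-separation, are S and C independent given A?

Yes

Enumerating the 2 paths from S to C and testing each for blocking by {A}:
Path 1: S → U ← M → C
  U is a collider here and neither U nor any of its descendants is conditioned on, so the collider stays closed — the path is blocked at U.
Path 2: S → U ← C
  U is a collider here and neither U nor any of its descendants is conditioned on, so the collider stays closed — the path is blocked at U.
Every path is blocked, so S and C are d-separated given {A}.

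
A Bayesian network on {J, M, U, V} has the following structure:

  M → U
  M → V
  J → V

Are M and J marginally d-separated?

There is one path between M and J:
Path 1: M → V ← J
  V is a collider here and neither V nor any of its descendants is conditioned on, so the collider stays closed — the path is blocked at V.
Since every path is blocked, d-separation holds.

Yes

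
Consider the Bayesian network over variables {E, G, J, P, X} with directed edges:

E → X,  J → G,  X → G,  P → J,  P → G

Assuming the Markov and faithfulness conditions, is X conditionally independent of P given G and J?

2 paths connect X and P; each must be blocked for d-separation to hold:
Path 1: X → G ← J ← P
  J is a chain here and J is conditioned on, so the path is blocked at J.
Path 2: X → G ← P
  G is a collider and G is conditioned on, which opens it — no node blocks this path, so it is active.
Because an active path exists, X and P are not d-separated.

No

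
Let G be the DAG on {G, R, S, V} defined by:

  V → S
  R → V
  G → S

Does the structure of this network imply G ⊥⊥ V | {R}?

There is one path between G and V:
  1. G → S ← V — S:collider[blocks] ⇒ blocked
Every path is blocked, so G and V are d-separated given {R}.

Yes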